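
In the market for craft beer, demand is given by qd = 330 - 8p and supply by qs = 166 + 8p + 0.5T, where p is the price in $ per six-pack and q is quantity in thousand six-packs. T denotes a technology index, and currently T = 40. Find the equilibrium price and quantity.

p* = 9, q* = 258

With T = 40, supply is qs = 186 + 8p.
At equilibrium qd = qs, so 330 - 8p = 186 + 8p; collecting terms, 144 = 16p and p* = 9.
Substitute back: q* = 330 - 8(9) = 258.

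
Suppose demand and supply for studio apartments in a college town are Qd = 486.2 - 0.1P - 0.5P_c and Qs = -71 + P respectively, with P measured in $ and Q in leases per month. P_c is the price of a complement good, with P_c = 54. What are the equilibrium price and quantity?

With P_c = 54, demand is Qd = 459.2 - 0.1P.
Set Qd = Qs: 459.2 - 0.1P = -71 + P, so 530.2 = 1.1P and P* = 482.
Substitute back: Q* = 459.2 - 0.1(482) = 411.

P* = 482, Q* = 411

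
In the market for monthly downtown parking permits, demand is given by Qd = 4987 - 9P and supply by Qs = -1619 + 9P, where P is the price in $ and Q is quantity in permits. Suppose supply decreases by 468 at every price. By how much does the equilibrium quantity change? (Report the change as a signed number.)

Set Qd = Qs: 4987 - 9P = -1619 + 9P, so 6606 = 18P and P* = 367.
Plugging P* into demand: Q* = 4987 - 9(367) = 1684.
After the shift, supply is Qs = -2087 + 9P.
Re-solving, 18P = 7074 gives P = 393 and Q = 1450.
ΔQ = 1450 - 1684 = -234.

ΔQ = -234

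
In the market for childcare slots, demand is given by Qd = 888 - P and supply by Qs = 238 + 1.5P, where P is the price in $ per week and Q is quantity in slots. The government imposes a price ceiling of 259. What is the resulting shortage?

Shortage = 2.5

With P fixed at 259, quantity demanded is 629 and quantity supplied is 626.5.
Shortage = Qd - Qs = 629 - 626.5 = 2.5.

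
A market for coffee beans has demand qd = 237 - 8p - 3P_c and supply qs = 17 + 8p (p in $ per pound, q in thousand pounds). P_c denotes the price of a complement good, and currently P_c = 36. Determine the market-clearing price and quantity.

With P_c = 36, demand is qd = 129 - 8p.
At equilibrium qd = qs, so 129 - 8p = 17 + 8p; collecting terms, 112 = 16p and p* = 7.
Plugging p* into demand: q* = 129 - 8(7) = 73.

p* = 7, q* = 73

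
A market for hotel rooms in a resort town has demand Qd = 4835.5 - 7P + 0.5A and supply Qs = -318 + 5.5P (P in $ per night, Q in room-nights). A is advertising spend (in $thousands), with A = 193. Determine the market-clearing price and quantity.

With A = 193, demand is Qd = 4932 - 7P.
At equilibrium Qd = Qs, so 4932 - 7P = -318 + 5.5P; collecting terms, 5250 = 12.5P and P* = 420.
Substitute back: Q* = 4932 - 7(420) = 1992.

P* = 420, Q* = 1992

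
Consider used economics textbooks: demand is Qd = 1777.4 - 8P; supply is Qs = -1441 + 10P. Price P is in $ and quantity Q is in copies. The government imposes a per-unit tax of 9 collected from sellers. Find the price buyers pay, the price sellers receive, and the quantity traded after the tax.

P_b = 183.8, P_s = 174.8, Q = 307

The tax drives a wedge P_b - P_s = 9. Substituting P_s = P_b - 9 into supply: Qs = -1531 + 10P_b.
Set Qd = Qs: 1777.4 - 8P_b = -1531 + 10P_b, so 3308.4 = 18P_b and P_b = 183.8.
So P_s = 174.8 and the quantity traded is Q = 1777.4 - 8(183.8) = 307.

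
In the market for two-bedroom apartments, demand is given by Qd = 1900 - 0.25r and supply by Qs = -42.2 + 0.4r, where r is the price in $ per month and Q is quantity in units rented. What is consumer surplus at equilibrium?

The market clears where 1900 - 0.25r = -42.2 + 0.4r. Rearranging, 0.65r = 1942.2, hence r* = 2988.
From the demand curve, Q* = 1900 - 0.25(2988) = 1153.
Demand choke price (Qd = 0): r = 1900/0.25 = 7600. Consumer surplus = ½ × (7600 - 2988) × 1153 = 2658818.

Consumer surplus = 2658818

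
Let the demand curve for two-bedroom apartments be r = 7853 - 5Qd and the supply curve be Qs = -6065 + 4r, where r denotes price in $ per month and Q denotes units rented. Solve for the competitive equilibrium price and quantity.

In direct form, Qd = 1570.6 - 0.2r.
Set Qd = Qs: 1570.6 - 0.2r = -6065 + 4r, so 7635.6 = 4.2r and r* = 1818.
Plugging r* into demand: Q* = 1570.6 - 0.2(1818) = 1207.

r* = 1818, Q* = 1207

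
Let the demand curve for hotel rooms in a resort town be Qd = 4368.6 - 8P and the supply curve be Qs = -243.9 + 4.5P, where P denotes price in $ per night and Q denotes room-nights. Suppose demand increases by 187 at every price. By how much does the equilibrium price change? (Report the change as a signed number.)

Equating demand and supply, 4368.6 - 8P = -243.9 + 4.5P gives 12.5P = 4612.5, so P* = 369.
Plugging P* into demand: Q* = 4368.6 - 8(369) = 1416.6.
After the shift, demand is Qd = 4555.6 - 8P.
Re-solving, 12.5P = 4799.5 gives P = 383.96 and Q = 1483.92.
ΔP = 383.96 - 369 = 14.96.

ΔP = 14.96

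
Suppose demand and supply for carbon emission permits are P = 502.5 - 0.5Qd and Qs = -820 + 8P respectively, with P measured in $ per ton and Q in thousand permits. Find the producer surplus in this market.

Inverting to quantity form: Qd = 1005 - 2P.
Set Qd = Qs: 1005 - 2P = -820 + 8P, so 1825 = 10P and P* = 182.5.
Then Q* = 1005 - 2(182.5) = 640.
Supply choke price (Qs = 0): P = 102.5. Producer surplus = ½ × (182.5 - 102.5) × 640 = 25600.

Producer surplus = 25600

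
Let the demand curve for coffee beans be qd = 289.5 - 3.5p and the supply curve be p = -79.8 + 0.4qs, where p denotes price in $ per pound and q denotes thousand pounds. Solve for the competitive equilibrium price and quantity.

Inverting to quantity form: qs = 199.5 + 2.5p.
At equilibrium qd = qs, so 289.5 - 3.5p = 199.5 + 2.5p; collecting terms, 90 = 6p and p* = 15.
Plugging p* into demand: q* = 289.5 - 3.5(15) = 237.

p* = 15, q* = 237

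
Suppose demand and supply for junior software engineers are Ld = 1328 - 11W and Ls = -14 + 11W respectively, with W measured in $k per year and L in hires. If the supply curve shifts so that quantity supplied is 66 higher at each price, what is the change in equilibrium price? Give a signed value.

ΔW = -3

Set Ld = Ls: 1328 - 11W = -14 + 11W, so 1342 = 22W and W* = 61.
From the demand curve, L* = 1328 - 11(61) = 657.
After the shift, supply is Ls = 52 + 11W.
Re-solving, 22W = 1276 gives W = 58 and L = 690.
ΔW = 58 - 61 = -3.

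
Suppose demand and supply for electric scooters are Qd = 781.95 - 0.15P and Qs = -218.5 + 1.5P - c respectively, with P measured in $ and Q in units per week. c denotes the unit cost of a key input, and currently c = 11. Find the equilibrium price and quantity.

With c = 11, supply is Qs = -229.5 + 1.5P.
Set Qd = Qs: 781.95 - 0.15P = -229.5 + 1.5P, so 1011.45 = 1.65P and P* = 613.
Plugging P* into demand: Q* = 781.95 - 0.15(613) = 690.

P* = 613, Q* = 690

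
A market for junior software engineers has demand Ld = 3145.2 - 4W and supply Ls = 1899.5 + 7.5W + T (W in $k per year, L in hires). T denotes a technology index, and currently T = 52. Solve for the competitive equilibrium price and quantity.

W* = 103.8, L* = 2730

With T = 52, supply is Ls = 1951.5 + 7.5W.
Set Ld = Ls: 3145.2 - 4W = 1951.5 + 7.5W, so 1193.7 = 11.5W and W* = 103.8.
Substitute back: L* = 3145.2 - 4(103.8) = 2730.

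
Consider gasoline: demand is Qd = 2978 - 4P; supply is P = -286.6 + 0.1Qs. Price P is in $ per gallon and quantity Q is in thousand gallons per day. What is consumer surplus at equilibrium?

Consumer surplus = 1084864.5

Rewriting in direct form: Qs = 2866 + 10P.
Equating demand and supply, 2978 - 4P = 2866 + 10P gives 14P = 112, so P* = 8.
Substitute back: Q* = 2978 - 4(8) = 2946.
Demand choke price (Qd = 0): P = 2978/4 = 744.5. Consumer surplus = ½ × (744.5 - 8) × 2946 = 1084864.5.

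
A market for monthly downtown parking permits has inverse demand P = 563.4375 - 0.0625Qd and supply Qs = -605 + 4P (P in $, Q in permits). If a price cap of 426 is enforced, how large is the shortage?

Inverting to quantity form: Qd = 9015 - 16P.
With P fixed at 426, quantity demanded is 2199 and quantity supplied is 1099.
Shortage = Qd - Qs = 2199 - 1099 = 1100.

Shortage = 1100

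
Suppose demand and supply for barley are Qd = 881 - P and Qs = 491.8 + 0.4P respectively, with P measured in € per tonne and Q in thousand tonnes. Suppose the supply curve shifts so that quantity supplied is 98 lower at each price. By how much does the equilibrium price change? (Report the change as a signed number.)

At equilibrium Qd = Qs, so 881 - P = 491.8 + 0.4P; collecting terms, 389.2 = 1.4P and P* = 278.
Substitute back: Q* = 881 - 278 = 603.
After the shift, supply is Qs = 393.8 + 0.4P.
New equilibrium: 487.2 = 1.4P, so P = 348 and Q = 533.
ΔP = 348 - 278 = 70.

ΔP = 70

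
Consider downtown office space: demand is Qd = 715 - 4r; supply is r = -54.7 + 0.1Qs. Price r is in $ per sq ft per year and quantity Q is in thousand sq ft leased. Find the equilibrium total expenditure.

Total expenditure = 8004

Solving each curve for Q: Qs = 547 + 10r.
Equating demand and supply, 715 - 4r = 547 + 10r gives 14r = 168, so r* = 12.
Substitute back: Q* = 715 - 4(12) = 667.
Total expenditure = r* × Q* = 12 × 667 = 8004.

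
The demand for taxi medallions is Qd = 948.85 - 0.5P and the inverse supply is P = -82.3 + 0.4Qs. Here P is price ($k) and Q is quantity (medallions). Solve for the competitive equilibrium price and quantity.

Solving each curve for Q: Qs = 205.75 + 2.5P.
At equilibrium Qd = Qs, so 948.85 - 0.5P = 205.75 + 2.5P; collecting terms, 743.1 = 3P and P* = 247.7.
From the demand curve, Q* = 948.85 - 0.5(247.7) = 825.

P* = 247.7, Q* = 825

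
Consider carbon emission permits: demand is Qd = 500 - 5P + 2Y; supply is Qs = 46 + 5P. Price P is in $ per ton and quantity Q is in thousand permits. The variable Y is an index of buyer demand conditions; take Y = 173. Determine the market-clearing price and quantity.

With Y = 173, demand is Qd = 846 - 5P.
Set Qd = Qs: 846 - 5P = 46 + 5P, so 800 = 10P and P* = 80.
Plugging P* into demand: Q* = 846 - 5(80) = 446.

P* = 80, Q* = 446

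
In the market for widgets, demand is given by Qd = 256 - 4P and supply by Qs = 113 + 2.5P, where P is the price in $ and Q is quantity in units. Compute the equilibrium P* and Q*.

P* = 22, Q* = 168

The market clears where 256 - 4P = 113 + 2.5P. Rearranging, 6.5P = 143, hence P* = 22.
Then Q* = 256 - 4(22) = 168.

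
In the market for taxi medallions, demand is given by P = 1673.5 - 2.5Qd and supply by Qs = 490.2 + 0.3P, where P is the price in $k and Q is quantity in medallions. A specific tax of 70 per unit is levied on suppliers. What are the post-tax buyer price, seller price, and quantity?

In direct form, Qd = 669.4 - 0.4P.
The tax drives a wedge P_b - P_s = 70. Substituting P_s = P_b - 70 into supply: Qs = 469.2 + 0.3P_b.
Equate demand and the shifted supply: 669.4 - 0.4P_b = 469.2 + 0.3P_b, giving 0.7P_b = 200.2, so P_b = 286.
So P_s = 216 and the quantity traded is Q = 669.4 - 0.4(286) = 555.

P_b = 286, P_s = 216, Q = 555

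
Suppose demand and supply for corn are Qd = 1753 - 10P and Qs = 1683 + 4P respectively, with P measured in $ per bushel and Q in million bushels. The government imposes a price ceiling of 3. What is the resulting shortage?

Evaluating both curves at the ceiling price 3 gives Qd = 1723, Qs = 1695.
Shortage = Qd - Qs = 1723 - 1695 = 28.

Shortage = 28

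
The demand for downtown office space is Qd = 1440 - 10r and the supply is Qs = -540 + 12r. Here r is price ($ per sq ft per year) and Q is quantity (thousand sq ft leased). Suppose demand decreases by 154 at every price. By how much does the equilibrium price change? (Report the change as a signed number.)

Equating demand and supply, 1440 - 10r = -540 + 12r gives 22r = 1980, so r* = 90.
Then Q* = 1440 - 10(90) = 540.
After the shift, demand is Qd = 1286 - 10r.
New equilibrium: 1826 = 22r, so r = 83 and Q = 456.
Δr = 83 - 90 = -7.

Δr = -7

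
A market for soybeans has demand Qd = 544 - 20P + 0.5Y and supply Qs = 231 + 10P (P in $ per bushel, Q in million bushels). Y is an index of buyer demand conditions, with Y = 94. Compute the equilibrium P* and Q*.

P* = 12, Q* = 351

With Y = 94, demand is Qd = 591 - 20P.
Set Qd = Qs: 591 - 20P = 231 + 10P, so 360 = 30P and P* = 12.
From the demand curve, Q* = 591 - 20(12) = 351.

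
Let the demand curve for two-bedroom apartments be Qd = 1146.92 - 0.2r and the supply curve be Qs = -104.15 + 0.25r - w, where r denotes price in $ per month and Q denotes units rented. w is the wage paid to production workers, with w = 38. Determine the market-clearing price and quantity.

With w = 38, supply is Qs = -142.15 + 0.25r.
At equilibrium Qd = Qs, so 1146.92 - 0.2r = -142.15 + 0.25r; collecting terms, 1289.07 = 0.45r and r* = 2864.6.
Substitute back: Q* = 1146.92 - 0.2(2864.6) = 574.

r* = 2864.6, Q* = 574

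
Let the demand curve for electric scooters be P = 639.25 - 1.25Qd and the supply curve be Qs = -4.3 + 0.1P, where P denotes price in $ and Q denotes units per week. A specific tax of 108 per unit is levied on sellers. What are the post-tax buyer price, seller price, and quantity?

In direct form, Qd = 511.4 - 0.8P.
The tax drives a wedge P_b - P_s = 108. Substituting P_s = P_b - 108 into supply: Qs = -15.1 + 0.1P_b.
Equate demand and the shifted supply: 511.4 - 0.8P_b = -15.1 + 0.1P_b, giving 0.9P_b = 526.5, so P_b = 585.
So P_s = 477 and the quantity traded is Q = 511.4 - 0.8(585) = 43.4.

P_b = 585, P_s = 477, Q = 43.4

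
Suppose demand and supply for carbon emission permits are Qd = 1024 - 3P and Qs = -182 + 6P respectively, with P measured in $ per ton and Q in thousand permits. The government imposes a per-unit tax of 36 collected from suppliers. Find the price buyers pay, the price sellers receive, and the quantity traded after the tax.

With a tax of 36 on suppliers, they supply based on the net price P_s = P_b - 36, so Qs = -398 + 6P_b.
Set Qd = Qs: 1024 - 3P_b = -398 + 6P_b, so 1422 = 9P_b and P_b = 158.
So P_s = 122 and the quantity traded is Q = 1024 - 3(158) = 550.

P_b = 158, P_s = 122, Q = 550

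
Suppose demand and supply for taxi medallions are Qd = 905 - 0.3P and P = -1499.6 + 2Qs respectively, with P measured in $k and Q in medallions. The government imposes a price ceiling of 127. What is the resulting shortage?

Shortage = 53.6

Solving each curve for Q: Qs = 749.8 + 0.5P.
Evaluating both curves at the ceiling price 127 gives Qd = 866.9, Qs = 813.3.
Shortage = Qd - Qs = 866.9 - 813.3 = 53.6.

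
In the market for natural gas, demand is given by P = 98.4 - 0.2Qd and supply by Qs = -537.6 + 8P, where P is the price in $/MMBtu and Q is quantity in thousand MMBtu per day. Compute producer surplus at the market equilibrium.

Solving each curve for Q: Qd = 492 - 5P.
Equating demand and supply, 492 - 5P = -537.6 + 8P gives 13P = 1029.6, so P* = 79.2.
Plugging P* into demand: Q* = 492 - 5(79.2) = 96.
Supply choke price (Qs = 0): P = 67.2. Producer surplus = ½ × (79.2 - 67.2) × 96 = 576.

Producer surplus = 576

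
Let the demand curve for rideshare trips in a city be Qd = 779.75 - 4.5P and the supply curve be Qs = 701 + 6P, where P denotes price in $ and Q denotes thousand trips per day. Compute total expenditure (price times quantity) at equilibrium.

Equating demand and supply, 779.75 - 4.5P = 701 + 6P gives 10.5P = 78.75, so P* = 7.5.
Substitute back: Q* = 779.75 - 4.5(7.5) = 746.
Total expenditure = P* × Q* = 7.5 × 746 = 5595.

Total expenditure = 5595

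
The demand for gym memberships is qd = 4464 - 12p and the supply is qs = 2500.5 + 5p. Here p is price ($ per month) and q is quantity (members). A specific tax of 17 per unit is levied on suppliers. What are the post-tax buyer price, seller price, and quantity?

p_b = 120.5, p_s = 103.5, q = 3018

The tax drives a wedge p_b - p_s = 17. Substituting p_s = p_b - 17 into supply: qs = 2415.5 + 5p_b.
Set qd = qs: 4464 - 12p_b = 2415.5 + 5p_b, so 2048.5 = 17p_b and p_b = 120.5.
So p_s = 103.5 and the quantity traded is q = 4464 - 12(120.5) = 3018.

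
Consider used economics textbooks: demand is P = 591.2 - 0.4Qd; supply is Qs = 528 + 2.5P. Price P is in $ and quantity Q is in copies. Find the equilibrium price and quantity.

P* = 190, Q* = 1003

Solving each curve for Q: Qd = 1478 - 2.5P.
The market clears where 1478 - 2.5P = 528 + 2.5P. Rearranging, 5P = 950, hence P* = 190.
From the demand curve, Q* = 1478 - 2.5(190) = 1003.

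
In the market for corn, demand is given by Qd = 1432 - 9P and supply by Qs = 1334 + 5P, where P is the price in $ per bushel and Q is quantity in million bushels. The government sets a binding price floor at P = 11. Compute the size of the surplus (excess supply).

Surplus = 56

With P fixed at 11, quantity demanded is 1333 and quantity supplied is 1389.
Surplus = Qs - Qd = 1389 - 1333 = 56.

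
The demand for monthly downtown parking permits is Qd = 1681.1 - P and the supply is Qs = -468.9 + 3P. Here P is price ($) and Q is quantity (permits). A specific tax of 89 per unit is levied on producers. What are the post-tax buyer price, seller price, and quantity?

P_b = 604.25, P_s = 515.25, Q = 1076.85

With a tax of 89 on producers, they supply based on the net price P_s = P_b - 89, so Qs = -735.9 + 3P_b.
Market clearing requires 1681.1 - P_b = -735.9 + 3P_b; hence 2417 = 4P_b and P_b = 604.25.
Then P_s = 604.25 - 89 = 515.25 and Q = 1681.1 - 604.25 = 1076.85.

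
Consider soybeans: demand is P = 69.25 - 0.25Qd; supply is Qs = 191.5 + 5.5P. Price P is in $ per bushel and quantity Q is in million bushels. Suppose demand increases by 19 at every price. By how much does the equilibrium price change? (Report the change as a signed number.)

ΔP = 2

Rewriting in direct form: Qd = 277 - 4P.
The market clears where 277 - 4P = 191.5 + 5.5P. Rearranging, 9.5P = 85.5, hence P* = 9.
From the demand curve, Q* = 277 - 4(9) = 241.
After the shift, demand is Qd = 296 - 4P.
The new intersection has 104.5 = 9.5P, i.e. P = 11, Q = 252.
ΔP = 11 - 9 = 2.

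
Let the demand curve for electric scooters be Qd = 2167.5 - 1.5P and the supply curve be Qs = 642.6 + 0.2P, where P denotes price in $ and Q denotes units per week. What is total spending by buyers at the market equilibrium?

Equating demand and supply, 2167.5 - 1.5P = 642.6 + 0.2P gives 1.7P = 1524.9, so P* = 897.
Then Q* = 2167.5 - 1.5(897) = 822.
Total spending by buyers = P* × Q* = 897 × 822 = 737334.

Total spending by buyers = 737334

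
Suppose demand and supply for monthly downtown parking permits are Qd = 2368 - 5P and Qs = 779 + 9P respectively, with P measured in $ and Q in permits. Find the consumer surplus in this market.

Equating demand and supply, 2368 - 5P = 779 + 9P gives 14P = 1589, so P* = 113.5.
Plugging P* into demand: Q* = 2368 - 5(113.5) = 1800.5.
Demand choke price (Qd = 0): P = 2368/5 = 473.6. Consumer surplus = ½ × (473.6 - 113.5) × 1800.5 = 324180.025.

Consumer surplus = 324180.025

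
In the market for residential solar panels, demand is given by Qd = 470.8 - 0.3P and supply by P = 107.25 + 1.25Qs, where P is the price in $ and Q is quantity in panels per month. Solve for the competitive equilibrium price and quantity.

P* = 506, Q* = 319

Rewriting in direct form: Qs = -85.8 + 0.8P.
Equating demand and supply, 470.8 - 0.3P = -85.8 + 0.8P gives 1.1P = 556.6, so P* = 506.
From the demand curve, Q* = 470.8 - 0.3(506) = 319.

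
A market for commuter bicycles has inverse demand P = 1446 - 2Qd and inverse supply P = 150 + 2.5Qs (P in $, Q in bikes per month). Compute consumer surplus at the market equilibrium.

Consumer surplus = 82944

Solving each curve for Q: Qd = 723 - 0.5P and Qs = -60 + 0.4P.
The market clears where 723 - 0.5P = -60 + 0.4P. Rearranging, 0.9P = 783, hence P* = 870.
Plugging P* into demand: Q* = 723 - 0.5(870) = 288.
Demand choke price (Qd = 0): P = 723/0.5 = 1446. Consumer surplus = ½ × (1446 - 870) × 288 = 82944.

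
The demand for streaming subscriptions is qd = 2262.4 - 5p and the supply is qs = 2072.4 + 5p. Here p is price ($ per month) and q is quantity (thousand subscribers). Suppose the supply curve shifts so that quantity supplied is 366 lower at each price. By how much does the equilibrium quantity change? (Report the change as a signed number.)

Δq = -183

The market clears where 2262.4 - 5p = 2072.4 + 5p. Rearranging, 10p = 190, hence p* = 19.
From the demand curve, q* = 2262.4 - 5(19) = 2167.4.
After the shift, supply is qs = 1706.4 + 5p.
New equilibrium: 556 = 10p, so p = 55.6 and q = 1984.4.
Δq = 1984.4 - 2167.4 = -183.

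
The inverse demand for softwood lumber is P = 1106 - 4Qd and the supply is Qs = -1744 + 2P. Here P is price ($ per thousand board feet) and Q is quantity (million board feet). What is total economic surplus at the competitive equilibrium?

Total surplus = 6084

Inverting to quantity form: Qd = 276.5 - 0.25P.
Equating demand and supply, 276.5 - 0.25P = -1744 + 2P gives 2.25P = 2020.5, so P* = 898.
From the demand curve, Q* = 276.5 - 0.25(898) = 52.
Demand choke price = 1106; supply choke price = 872. CS = ½(1106 - 898)(52) = 5408; PS = ½(898 - 872)(52) = 676. Total surplus = 6084.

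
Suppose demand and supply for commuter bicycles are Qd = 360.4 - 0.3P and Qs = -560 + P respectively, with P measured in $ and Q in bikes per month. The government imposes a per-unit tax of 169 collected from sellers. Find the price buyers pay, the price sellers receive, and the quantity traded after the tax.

P_b = 838, P_s = 669, Q = 109

The tax drives a wedge P_b - P_s = 169. Substituting P_s = P_b - 169 into supply: Qs = -729 + P_b.
Set Qd = Qs: 360.4 - 0.3P_b = -729 + P_b, so 1089.4 = 1.3P_b and P_b = 838.
Then P_s = 838 - 169 = 669 and Q = 360.4 - 0.3(838) = 109.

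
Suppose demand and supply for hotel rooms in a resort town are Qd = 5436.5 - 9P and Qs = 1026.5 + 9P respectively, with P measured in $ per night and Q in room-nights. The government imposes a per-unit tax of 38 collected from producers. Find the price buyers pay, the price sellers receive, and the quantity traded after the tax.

P_b = 264, P_s = 226, Q = 3060.5

The tax drives a wedge P_b - P_s = 38. Substituting P_s = P_b - 38 into supply: Qs = 684.5 + 9P_b.
Market clearing requires 5436.5 - 9P_b = 684.5 + 9P_b; hence 4752 = 18P_b and P_b = 264.
Then P_s = 264 - 38 = 226 and Q = 5436.5 - 9(264) = 3060.5.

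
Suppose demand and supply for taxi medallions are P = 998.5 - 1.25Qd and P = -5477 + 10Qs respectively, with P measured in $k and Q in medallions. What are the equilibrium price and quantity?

Rewriting in direct form: Qd = 798.8 - 0.8P and Qs = 547.7 + 0.1P.
The market clears where 798.8 - 0.8P = 547.7 + 0.1P. Rearranging, 0.9P = 251.1, hence P* = 279.
Substitute back: Q* = 798.8 - 0.8(279) = 575.6.

P* = 279, Q* = 575.6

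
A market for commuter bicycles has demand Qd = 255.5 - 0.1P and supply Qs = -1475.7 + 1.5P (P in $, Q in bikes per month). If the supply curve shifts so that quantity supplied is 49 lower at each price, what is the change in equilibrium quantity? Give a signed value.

ΔQ = -3.0625

The market clears where 255.5 - 0.1P = -1475.7 + 1.5P. Rearranging, 1.6P = 1731.2, hence P* = 1082.
Then Q* = 255.5 - 0.1(1082) = 147.3.
After the shift, supply is Qs = -1524.7 + 1.5P.
Re-solving, 1.6P = 1780.2 gives P = 1112.625 and Q = 144.2375.
ΔQ = 144.2375 - 147.3 = -3.0625.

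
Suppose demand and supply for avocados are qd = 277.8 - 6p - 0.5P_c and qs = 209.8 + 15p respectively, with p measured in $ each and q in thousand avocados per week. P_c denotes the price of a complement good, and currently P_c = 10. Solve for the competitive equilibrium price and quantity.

p* = 3, q* = 254.8

With P_c = 10, demand is qd = 272.8 - 6p.
At equilibrium qd = qs, so 272.8 - 6p = 209.8 + 15p; collecting terms, 63 = 21p and p* = 3.
Plugging p* into demand: q* = 272.8 - 6(3) = 254.8.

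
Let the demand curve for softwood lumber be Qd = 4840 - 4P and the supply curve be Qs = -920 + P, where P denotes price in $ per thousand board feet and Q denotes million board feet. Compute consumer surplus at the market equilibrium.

The market clears where 4840 - 4P = -920 + P. Rearranging, 5P = 5760, hence P* = 1152.
Plugging P* into demand: Q* = 4840 - 4(1152) = 232.
Demand choke price (Qd = 0): P = 4840/4 = 1210. Consumer surplus = ½ × (1210 - 1152) × 232 = 6728.

Consumer surplus = 6728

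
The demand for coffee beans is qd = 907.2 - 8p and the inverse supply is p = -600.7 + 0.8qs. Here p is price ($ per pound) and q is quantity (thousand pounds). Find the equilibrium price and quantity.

p* = 16.9, q* = 772

In direct form, qs = 750.875 + 1.25p.
At equilibrium qd = qs, so 907.2 - 8p = 750.875 + 1.25p; collecting terms, 156.325 = 9.25p and p* = 16.9.
Substitute back: q* = 907.2 - 8(16.9) = 772.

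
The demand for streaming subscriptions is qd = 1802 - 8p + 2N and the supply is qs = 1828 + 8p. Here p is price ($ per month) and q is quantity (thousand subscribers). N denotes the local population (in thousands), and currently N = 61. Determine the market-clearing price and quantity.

With N = 61, demand is qd = 1924 - 8p.
Set qd = qs: 1924 - 8p = 1828 + 8p, so 96 = 16p and p* = 6.
Then q* = 1924 - 8(6) = 1876.

p* = 6, q* = 1876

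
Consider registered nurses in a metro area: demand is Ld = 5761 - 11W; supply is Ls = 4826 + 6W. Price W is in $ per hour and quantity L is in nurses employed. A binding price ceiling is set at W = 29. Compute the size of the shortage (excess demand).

With W fixed at 29, quantity demanded is 5442 and quantity supplied is 5000.
Shortage = Ld - Ls = 5442 - 5000 = 442.

Shortage = 442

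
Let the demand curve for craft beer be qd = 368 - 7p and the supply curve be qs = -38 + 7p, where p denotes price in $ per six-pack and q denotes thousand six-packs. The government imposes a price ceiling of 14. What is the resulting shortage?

Shortage = 210

With p fixed at 14, quantity demanded is 270 and quantity supplied is 60.
Shortage = qd - qs = 270 - 60 = 210.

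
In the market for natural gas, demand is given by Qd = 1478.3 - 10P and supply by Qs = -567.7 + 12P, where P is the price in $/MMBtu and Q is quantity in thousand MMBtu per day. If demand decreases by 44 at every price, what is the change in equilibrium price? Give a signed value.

At equilibrium Qd = Qs, so 1478.3 - 10P = -567.7 + 12P; collecting terms, 2046 = 22P and P* = 93.
Then Q* = 1478.3 - 10(93) = 548.3.
After the shift, demand is Qd = 1434.3 - 10P.
The new intersection has 2002 = 22P, i.e. P = 91, Q = 524.3.
ΔP = 91 - 93 = -2.

ΔP = -2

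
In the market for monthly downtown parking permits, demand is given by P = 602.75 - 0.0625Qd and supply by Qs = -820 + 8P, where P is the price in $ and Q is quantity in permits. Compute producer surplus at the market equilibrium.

Producer surplus = 444889

Rewriting in direct form: Qd = 9644 - 16P.
Equating demand and supply, 9644 - 16P = -820 + 8P gives 24P = 10464, so P* = 436.
Then Q* = 9644 - 16(436) = 2668.
Supply choke price (Qs = 0): P = 102.5. Producer surplus = ½ × (436 - 102.5) × 2668 = 444889.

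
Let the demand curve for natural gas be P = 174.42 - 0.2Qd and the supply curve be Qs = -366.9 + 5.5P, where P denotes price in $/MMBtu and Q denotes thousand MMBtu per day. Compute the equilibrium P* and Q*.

P* = 118, Q* = 282.1

Inverting to quantity form: Qd = 872.1 - 5P.
Set Qd = Qs: 872.1 - 5P = -366.9 + 5.5P, so 1239 = 10.5P and P* = 118.
Then Q* = 872.1 - 5(118) = 282.1.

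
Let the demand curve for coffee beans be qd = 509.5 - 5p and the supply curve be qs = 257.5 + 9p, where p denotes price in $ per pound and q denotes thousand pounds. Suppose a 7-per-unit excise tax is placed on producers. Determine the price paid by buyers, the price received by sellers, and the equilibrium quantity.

p_b = 22.5, p_s = 15.5, q = 397

Producers keep p_s = p_b - 7 per unit, so supply in terms of the buyer price is qs = 194.5 + 9p_b.
Market clearing requires 509.5 - 5p_b = 194.5 + 9p_b; hence 315 = 14p_b and p_b = 22.5.
Then p_s = 22.5 - 7 = 15.5 and q = 509.5 - 5(22.5) = 397.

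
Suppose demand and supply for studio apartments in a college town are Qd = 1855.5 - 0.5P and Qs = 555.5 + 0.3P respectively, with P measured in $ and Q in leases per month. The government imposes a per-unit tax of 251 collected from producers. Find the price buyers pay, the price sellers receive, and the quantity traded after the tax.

The tax drives a wedge P_b - P_s = 251. Substituting P_s = P_b - 251 into supply: Qs = 480.2 + 0.3P_b.
Equate demand and the shifted supply: 1855.5 - 0.5P_b = 480.2 + 0.3P_b, giving 0.8P_b = 1375.3, so P_b = 1719.125.
So P_s = 1468.125 and the quantity traded is Q = 1855.5 - 0.5(1719.125) = 995.9375.

P_b = 1719.125, P_s = 1468.125, Q = 995.9375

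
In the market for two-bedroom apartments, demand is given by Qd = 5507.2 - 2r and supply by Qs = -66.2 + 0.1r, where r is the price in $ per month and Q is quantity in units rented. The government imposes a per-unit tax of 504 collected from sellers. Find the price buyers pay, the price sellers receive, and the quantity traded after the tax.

r_b = 2678, r_s = 2174, Q = 151.2

The tax drives a wedge r_b - r_s = 504. Substituting r_s = r_b - 504 into supply: Qs = -116.6 + 0.1r_b.
Equate demand and the shifted supply: 5507.2 - 2r_b = -116.6 + 0.1r_b, giving 2.1r_b = 5623.8, so r_b = 2678.
Then r_s = 2678 - 504 = 2174 and Q = 5507.2 - 2(2678) = 151.2.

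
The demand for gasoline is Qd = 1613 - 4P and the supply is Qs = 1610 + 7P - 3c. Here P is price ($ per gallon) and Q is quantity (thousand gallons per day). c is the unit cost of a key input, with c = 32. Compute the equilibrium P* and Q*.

With c = 32, supply is Qs = 1514 + 7P.
The market clears where 1613 - 4P = 1514 + 7P. Rearranging, 11P = 99, hence P* = 9.
From the demand curve, Q* = 1613 - 4(9) = 1577.

P* = 9, Q* = 1577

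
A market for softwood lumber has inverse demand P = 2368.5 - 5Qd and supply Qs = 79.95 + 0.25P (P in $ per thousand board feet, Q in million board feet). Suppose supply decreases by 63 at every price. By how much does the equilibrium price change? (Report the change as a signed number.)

Rewriting in direct form: Qd = 473.7 - 0.2P.
At equilibrium Qd = Qs, so 473.7 - 0.2P = 79.95 + 0.25P; collecting terms, 393.75 = 0.45P and P* = 875.
From the demand curve, Q* = 473.7 - 0.2(875) = 298.7.
After the shift, supply is Qs = 16.95 + 0.25P.
New equilibrium: 456.75 = 0.45P, so P = 1015 and Q = 270.7.
ΔP = 1015 - 875 = 140.

ΔP = 140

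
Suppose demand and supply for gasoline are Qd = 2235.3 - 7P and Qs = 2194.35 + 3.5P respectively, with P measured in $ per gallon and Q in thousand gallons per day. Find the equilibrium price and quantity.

P* = 3.9, Q* = 2208

Equating demand and supply, 2235.3 - 7P = 2194.35 + 3.5P gives 10.5P = 40.95, so P* = 3.9.
From the demand curve, Q* = 2235.3 - 7(3.9) = 2208.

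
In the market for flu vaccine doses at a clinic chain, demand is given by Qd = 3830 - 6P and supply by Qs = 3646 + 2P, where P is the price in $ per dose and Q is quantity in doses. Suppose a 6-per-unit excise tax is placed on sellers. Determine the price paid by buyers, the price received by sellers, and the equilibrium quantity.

P_b = 24.5, P_s = 18.5, Q = 3683

The tax drives a wedge P_b - P_s = 6. Substituting P_s = P_b - 6 into supply: Qs = 3634 + 2P_b.
Market clearing requires 3830 - 6P_b = 3634 + 2P_b; hence 196 = 8P_b and P_b = 24.5.
Then P_s = 24.5 - 6 = 18.5 and Q = 3830 - 6(24.5) = 3683.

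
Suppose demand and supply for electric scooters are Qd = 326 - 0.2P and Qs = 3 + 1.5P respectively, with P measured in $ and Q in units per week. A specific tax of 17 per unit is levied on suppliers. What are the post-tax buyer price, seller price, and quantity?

P_b = 205, P_s = 188, Q = 285

With a tax of 17 on suppliers, they supply based on the net price P_s = P_b - 17, so Qs = -22.5 + 1.5P_b.
Market clearing requires 326 - 0.2P_b = -22.5 + 1.5P_b; hence 348.5 = 1.7P_b and P_b = 205.
Then P_s = 205 - 17 = 188 and Q = 326 - 0.2(205) = 285.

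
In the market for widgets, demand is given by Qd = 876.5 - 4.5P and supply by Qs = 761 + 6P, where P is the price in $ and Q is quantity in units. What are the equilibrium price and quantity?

P* = 11, Q* = 827

Set Qd = Qs: 876.5 - 4.5P = 761 + 6P, so 115.5 = 10.5P and P* = 11.
Substitute back: Q* = 876.5 - 4.5(11) = 827.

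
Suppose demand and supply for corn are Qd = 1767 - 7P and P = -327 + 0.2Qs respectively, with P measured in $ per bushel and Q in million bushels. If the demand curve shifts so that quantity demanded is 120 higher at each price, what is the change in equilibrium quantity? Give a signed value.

ΔQ = 50

Inverting to quantity form: Qs = 1635 + 5P.
At equilibrium Qd = Qs, so 1767 - 7P = 1635 + 5P; collecting terms, 132 = 12P and P* = 11.
Then Q* = 1767 - 7(11) = 1690.
After the shift, demand is Qd = 1887 - 7P.
Re-solving, 12P = 252 gives P = 21 and Q = 1740.
ΔQ = 1740 - 1690 = 50.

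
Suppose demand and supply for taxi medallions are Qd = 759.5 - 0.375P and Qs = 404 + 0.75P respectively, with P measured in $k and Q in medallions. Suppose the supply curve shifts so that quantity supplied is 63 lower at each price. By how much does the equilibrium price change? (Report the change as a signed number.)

Set Qd = Qs: 759.5 - 0.375P = 404 + 0.75P, so 355.5 = 1.125P and P* = 316.
Substitute back: Q* = 759.5 - 0.375(316) = 641.
After the shift, supply is Qs = 341 + 0.75P.
New equilibrium: 418.5 = 1.125P, so P = 372 and Q = 620.
ΔP = 372 - 316 = 56.

ΔP = 56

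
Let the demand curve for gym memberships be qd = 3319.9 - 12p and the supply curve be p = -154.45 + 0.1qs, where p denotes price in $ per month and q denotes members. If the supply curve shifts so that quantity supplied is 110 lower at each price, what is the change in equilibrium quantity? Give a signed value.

Δq = -60

Rewriting in direct form: qs = 1544.5 + 10p.
The market clears where 3319.9 - 12p = 1544.5 + 10p. Rearranging, 22p = 1775.4, hence p* = 80.7.
From the demand curve, q* = 3319.9 - 12(80.7) = 2351.5.
After the shift, supply is qs = 1434.5 + 10p.
The new intersection has 1885.4 = 22p, i.e. p = 85.7, q = 2291.5.
Δq = 2291.5 - 2351.5 = -60.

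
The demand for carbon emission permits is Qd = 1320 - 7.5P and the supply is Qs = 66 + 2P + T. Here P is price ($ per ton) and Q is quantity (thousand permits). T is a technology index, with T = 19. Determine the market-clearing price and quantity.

With T = 19, supply is Qs = 85 + 2P.
Equating demand and supply, 1320 - 7.5P = 85 + 2P gives 9.5P = 1235, so P* = 130.
Substitute back: Q* = 1320 - 7.5(130) = 345.

P* = 130, Q* = 345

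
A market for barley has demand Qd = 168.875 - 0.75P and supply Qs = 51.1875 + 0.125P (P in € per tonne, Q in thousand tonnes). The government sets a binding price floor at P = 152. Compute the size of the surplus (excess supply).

Surplus = 15.3125

With P fixed at 152, quantity demanded is 54.875 and quantity supplied is 70.1875.
Surplus = Qs - Qd = 70.1875 - 54.875 = 15.3125.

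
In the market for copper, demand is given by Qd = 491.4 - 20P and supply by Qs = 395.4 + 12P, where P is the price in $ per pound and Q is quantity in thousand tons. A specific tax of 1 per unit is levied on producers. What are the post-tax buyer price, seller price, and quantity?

P_b = 3.375, P_s = 2.375, Q = 423.9

The tax drives a wedge P_b - P_s = 1. Substituting P_s = P_b - 1 into supply: Qs = 383.4 + 12P_b.
Market clearing requires 491.4 - 20P_b = 383.4 + 12P_b; hence 108 = 32P_b and P_b = 3.375.
So P_s = 2.375 and the quantity traded is Q = 491.4 - 20(3.375) = 423.9.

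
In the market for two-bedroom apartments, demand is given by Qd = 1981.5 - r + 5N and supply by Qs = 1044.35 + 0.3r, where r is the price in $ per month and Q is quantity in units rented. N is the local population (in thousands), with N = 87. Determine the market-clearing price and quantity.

r* = 1055.5, Q* = 1361

With N = 87, demand is Qd = 2416.5 - r.
At equilibrium Qd = Qs, so 2416.5 - r = 1044.35 + 0.3r; collecting terms, 1372.15 = 1.3r and r* = 1055.5.
Substitute back: Q* = 2416.5 - 1055.5 = 1361.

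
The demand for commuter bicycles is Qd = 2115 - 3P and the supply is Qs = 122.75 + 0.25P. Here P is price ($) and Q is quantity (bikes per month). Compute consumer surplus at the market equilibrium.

At equilibrium Qd = Qs, so 2115 - 3P = 122.75 + 0.25P; collecting terms, 1992.25 = 3.25P and P* = 613.
From the demand curve, Q* = 2115 - 3(613) = 276.
Demand choke price (Qd = 0): P = 2115/3 = 705. Consumer surplus = ½ × (705 - 613) × 276 = 12696.

Consumer surplus = 12696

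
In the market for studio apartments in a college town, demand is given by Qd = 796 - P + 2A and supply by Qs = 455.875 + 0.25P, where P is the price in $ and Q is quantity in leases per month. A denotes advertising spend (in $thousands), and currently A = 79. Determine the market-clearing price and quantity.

With A = 79, demand is Qd = 954 - P.
At equilibrium Qd = Qs, so 954 - P = 455.875 + 0.25P; collecting terms, 498.125 = 1.25P and P* = 398.5.
Then Q* = 954 - 398.5 = 555.5.

P* = 398.5, Q* = 555.5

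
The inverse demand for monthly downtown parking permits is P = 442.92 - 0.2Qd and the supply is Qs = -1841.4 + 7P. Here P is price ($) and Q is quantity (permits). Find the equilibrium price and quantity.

P* = 338, Q* = 524.6

In direct form, Qd = 2214.6 - 5P.
At equilibrium Qd = Qs, so 2214.6 - 5P = -1841.4 + 7P; collecting terms, 4056 = 12P and P* = 338.
From the demand curve, Q* = 2214.6 - 5(338) = 524.6.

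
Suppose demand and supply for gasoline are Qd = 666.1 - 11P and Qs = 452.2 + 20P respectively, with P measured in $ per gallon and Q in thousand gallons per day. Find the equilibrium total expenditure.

The market clears where 666.1 - 11P = 452.2 + 20P. Rearranging, 31P = 213.9, hence P* = 6.9.
From the demand curve, Q* = 666.1 - 11(6.9) = 590.2.
Total expenditure = P* × Q* = 6.9 × 590.2 = 4072.38.

Total expenditure = 4072.38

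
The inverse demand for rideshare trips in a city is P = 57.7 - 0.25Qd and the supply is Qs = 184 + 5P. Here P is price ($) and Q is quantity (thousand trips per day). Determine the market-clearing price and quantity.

Inverting to quantity form: Qd = 230.8 - 4P.
Set Qd = Qs: 230.8 - 4P = 184 + 5P, so 46.8 = 9P and P* = 5.2.
Substitute back: Q* = 230.8 - 4(5.2) = 210.

P* = 5.2, Q* = 210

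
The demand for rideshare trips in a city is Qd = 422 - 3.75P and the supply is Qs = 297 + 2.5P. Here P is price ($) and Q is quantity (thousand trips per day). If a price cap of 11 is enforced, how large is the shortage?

Shortage = 56.25

With P fixed at 11, quantity demanded is 380.75 and quantity supplied is 324.5.
Shortage = Qd - Qs = 380.75 - 324.5 = 56.25.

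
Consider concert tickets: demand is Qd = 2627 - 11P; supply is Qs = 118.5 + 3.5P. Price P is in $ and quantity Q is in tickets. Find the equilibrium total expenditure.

Equating demand and supply, 2627 - 11P = 118.5 + 3.5P gives 14.5P = 2508.5, so P* = 173.
Substitute back: Q* = 2627 - 11(173) = 724.
Total expenditure = P* × Q* = 173 × 724 = 125252.

Total expenditure = 125252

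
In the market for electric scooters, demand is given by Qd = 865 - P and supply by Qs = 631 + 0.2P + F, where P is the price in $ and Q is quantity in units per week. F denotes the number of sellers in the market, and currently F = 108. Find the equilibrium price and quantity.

With F = 108, supply is Qs = 739 + 0.2P.
At equilibrium Qd = Qs, so 865 - P = 739 + 0.2P; collecting terms, 126 = 1.2P and P* = 105.
Then Q* = 865 - 105 = 760.

P* = 105, Q* = 760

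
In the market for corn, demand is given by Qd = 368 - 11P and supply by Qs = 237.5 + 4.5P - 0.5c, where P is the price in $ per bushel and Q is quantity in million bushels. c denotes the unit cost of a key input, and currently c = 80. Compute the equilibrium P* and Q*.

With c = 80, supply is Qs = 197.5 + 4.5P.
Set Qd = Qs: 368 - 11P = 197.5 + 4.5P, so 170.5 = 15.5P and P* = 11.
Substitute back: Q* = 368 - 11(11) = 247.

P* = 11, Q* = 247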